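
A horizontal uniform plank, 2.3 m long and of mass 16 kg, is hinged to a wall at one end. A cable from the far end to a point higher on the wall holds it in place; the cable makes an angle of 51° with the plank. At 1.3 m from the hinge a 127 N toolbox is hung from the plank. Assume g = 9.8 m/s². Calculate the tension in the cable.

Take torques about the hinge: T sin 51° · 2.3 = 16×9.8×1.15 + 127×1.3 = 345.42 N·m.
So T = 345.42 / (0.7771 × 2.3) = 193.25 N.

T ≈ 193 N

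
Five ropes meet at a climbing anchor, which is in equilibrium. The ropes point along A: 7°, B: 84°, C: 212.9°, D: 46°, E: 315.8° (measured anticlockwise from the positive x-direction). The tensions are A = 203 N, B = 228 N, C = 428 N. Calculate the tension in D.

T_D ≈ 79.8 N

Resolve: ΣF_x = 203 cos 7° + 228 cos 84° + 428 cos 212.9° + T_D cos 46° + T_E cos 315.8° = 0.
        ΣF_y = 203 sin 7° + 228 sin 84° + 428 sin 212.9° + T_D sin 46° + T_E sin 315.8° = 0.
The known terms sum to (-134, 19.01) N, so 0.6947 T_D + 0.7169 T_E = 134 and 0.7193 T_D − 0.6972 T_E = -19.01.
Solving simultaneously: T_D = 79.82 N, T_E = 109.6 N.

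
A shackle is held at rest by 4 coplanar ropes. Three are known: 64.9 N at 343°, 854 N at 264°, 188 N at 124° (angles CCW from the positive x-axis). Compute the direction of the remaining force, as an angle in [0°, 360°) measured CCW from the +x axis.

Sum the known components: ΣF_x = -132.3 N, ΣF_y = -712.4 N.
For equilibrium the remaining force must supply (−ΣF_x, −ΣF_y) = (132.3, 712.4) N.
Magnitude = √((132.3)² + (712.4)²) = 724.6 N; direction = atan2(712.4, 132.3) = 79.5°.

θ ≈ 79.5°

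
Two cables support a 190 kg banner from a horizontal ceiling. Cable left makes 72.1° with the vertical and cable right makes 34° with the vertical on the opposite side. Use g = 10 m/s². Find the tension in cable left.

Angles from the horizontal: cable left is 90° − 72.1° = 17.9°, cable right is 90° − 34° = 56°.
Weight W = 190 × 10 = 1900 N acts straight down.
Horizontal: T_left cos 17.9° = T_right cos 56°  →  T_right = 1.702 T_left.
Vertical: T_left sin 17.9° + T_right sin 56° = 1900.
Substituting the horizontal relation into the vertical equation gives 1.718 T_left = 1900, so T_left = 1106 N.

T_left ≈ 1110 N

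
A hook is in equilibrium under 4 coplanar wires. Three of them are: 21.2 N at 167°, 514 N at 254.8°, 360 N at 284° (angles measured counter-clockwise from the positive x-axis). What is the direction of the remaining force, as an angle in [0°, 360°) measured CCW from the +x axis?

θ ≈ 85.4°

Sum the known components: ΣF_x = -68.33 N, ΣF_y = -840.6 N.
For equilibrium the remaining force must supply (−ΣF_x, −ΣF_y) = (68.33, 840.6) N.
Magnitude = √((68.33)² + (840.6)²) = 843.3 N; direction = atan2(840.6, 68.33) = 85.4°.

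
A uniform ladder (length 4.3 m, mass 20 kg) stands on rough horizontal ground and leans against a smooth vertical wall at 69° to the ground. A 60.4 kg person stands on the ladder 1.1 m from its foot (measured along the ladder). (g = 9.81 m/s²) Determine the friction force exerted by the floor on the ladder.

Torques about the foot: N_wall · 4.3 sin 69° = 20×9.81×2.15 cos 69° + 60.4×9.81×1.1 cos 69° → N_wall = 95.842 N.
ΣF_x = 0: f_floor = N_wall = 95.842 N.

f ≈ 95.8 N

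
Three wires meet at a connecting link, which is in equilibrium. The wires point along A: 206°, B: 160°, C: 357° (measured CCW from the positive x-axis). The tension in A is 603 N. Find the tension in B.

T_B ≈ 1000 N

Resolve: ΣF_x = 603 cos 206° + T_B cos 160° + T_C cos 357° = 0.
        ΣF_y = 603 sin 206° + T_B sin 160° + T_C sin 357° = 0.
The known terms sum to (-542, -264.3) N, so -0.9397 T_B + 0.9986 T_C = 542 and 0.3420 T_B − 0.0523 T_C = 264.3.
Solving simultaneously: T_B = 999.9 N, T_C = 1484 N.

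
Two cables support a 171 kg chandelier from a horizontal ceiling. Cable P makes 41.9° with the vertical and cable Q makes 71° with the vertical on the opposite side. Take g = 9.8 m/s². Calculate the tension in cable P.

T_P ≈ 1720 N

Angles from the horizontal: cable P is 90° − 41.9° = 48.1°, cable Q is 90° − 71° = 19°.
Weight W = 171 × 9.8 = 1676 N acts straight down.
Horizontal: T_P cos 48.1° = T_Q cos 19°  →  T_Q = 0.7063 T_P.
Vertical: T_P sin 48.1° + T_Q sin 19° = 1676.
Substituting the horizontal relation into the vertical equation gives 0.9743 T_P = 1676, so T_P = 1720 N.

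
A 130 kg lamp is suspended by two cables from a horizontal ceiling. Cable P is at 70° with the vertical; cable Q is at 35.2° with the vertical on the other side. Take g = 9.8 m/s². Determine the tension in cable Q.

Angles from the horizontal: cable P is 90° − 70° = 20°, cable Q is 90° − 35.2° = 54.8°.
Weight W = 130 × 9.8 = 1274 N acts straight down.
Horizontal: T_P cos 20° = T_Q cos 54.8°  →  T_P = 0.6134 T_Q.
Vertical: T_P sin 20° + T_Q sin 54.8° = 1274.
Substituting the horizontal relation into the vertical equation gives 1.027 T_Q = 1274, so T_Q = 1241 N.

T_Q ≈ 1240 N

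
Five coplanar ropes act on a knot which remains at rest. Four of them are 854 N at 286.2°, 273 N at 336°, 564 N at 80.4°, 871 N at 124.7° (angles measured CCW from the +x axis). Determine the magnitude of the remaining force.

F ≈ 352 N

Sum the known components: ΣF_x = 85.87 N, ΣF_y = 341.1 N.
For equilibrium the remaining force must supply (−ΣF_x, −ΣF_y) = (-85.87, -341.1) N.
Magnitude = √((-85.87)² + (-341.1)²) = 351.7 N; direction = atan2(-341.1, -85.87) = 255.9°.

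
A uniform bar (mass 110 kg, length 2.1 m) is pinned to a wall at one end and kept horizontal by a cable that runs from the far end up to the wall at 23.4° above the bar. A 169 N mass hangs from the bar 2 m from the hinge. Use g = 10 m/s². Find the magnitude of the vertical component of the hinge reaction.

|H_y| ≈ 558 N

Take torques about the hinge: T sin 23.4° · 2.1 = 110×10×1.05 + 169×2 = 1493 N·m.
So T = 1493 / (0.3971 × 2.1) = 1790.1 N.
ΣF_y = 0: H_y = (110×10 + 169) − T sin 23.4° = 1269 − 710.95 = 558.05 N.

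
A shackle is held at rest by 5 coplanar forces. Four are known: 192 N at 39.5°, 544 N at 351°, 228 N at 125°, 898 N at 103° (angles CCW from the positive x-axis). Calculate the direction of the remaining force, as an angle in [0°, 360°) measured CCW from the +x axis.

Sum the known components: ΣF_x = 352.7 N, ΣF_y = 1099 N.
For equilibrium the remaining force must supply (−ΣF_x, −ΣF_y) = (-352.7, -1099) N.
Magnitude = √((-352.7)² + (-1099)²) = 1154 N; direction = atan2(-1099, -352.7) = 252.2°.

θ ≈ 252°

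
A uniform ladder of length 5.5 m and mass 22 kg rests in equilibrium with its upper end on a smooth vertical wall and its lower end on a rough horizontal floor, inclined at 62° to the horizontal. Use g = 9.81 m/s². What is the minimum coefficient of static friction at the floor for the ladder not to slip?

ΣF_y = 0: N_floor = 22×9.81 = 215.82 N.
Torques about the foot: N_wall · 5.5 sin 62° = 22×9.81×2.75 cos 62° → N_wall = 57.377 N.
ΣF_x = 0: f_floor = N_wall = 57.377 N.
μ_min = f_floor / N_floor = 57.377 / 215.82 = 0.2659.

μ_min ≈ 0.266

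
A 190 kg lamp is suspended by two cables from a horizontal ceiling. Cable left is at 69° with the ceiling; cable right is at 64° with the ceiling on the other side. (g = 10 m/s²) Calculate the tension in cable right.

T_right ≈ 931 N

Weight W = 190 × 10 = 1900 N acts straight down.
Horizontal: T_left cos 69° = T_right cos 64°  →  T_left = 1.223 T_right.
Vertical: T_left sin 69° + T_right sin 64° = 1900.
Substituting the horizontal relation into the vertical equation gives 2.041 T_right = 1900, so T_right = 931 N.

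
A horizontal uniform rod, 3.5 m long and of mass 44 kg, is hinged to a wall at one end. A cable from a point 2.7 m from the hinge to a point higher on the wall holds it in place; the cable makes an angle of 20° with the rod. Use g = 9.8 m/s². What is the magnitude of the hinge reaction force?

|H| ≈ 783 N

Take torques about the hinge: T sin 20° · 2.7 = 44×9.8×1.75 = 754.6 N·m.
So T = 754.6 / (0.3420 × 2.7) = 817.15 N.
ΣF_x = 0: H_x = T cos 20° = 767.87 N.
ΣF_y = 0: H_y = (44×9.8) − T sin 20° = 431.2 − 279.48 = 151.72 N.
|H| = √(H_x² + H_y²) = √((767.87)² + (151.72)²) = 782.71 N.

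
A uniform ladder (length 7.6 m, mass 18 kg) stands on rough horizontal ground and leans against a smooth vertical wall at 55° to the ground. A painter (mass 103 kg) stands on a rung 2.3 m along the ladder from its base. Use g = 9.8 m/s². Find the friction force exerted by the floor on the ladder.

f ≈ 276 N

Torques about the foot: N_wall · 7.6 sin 55° = 18×9.8×3.8 cos 55° + 103×9.8×2.3 cos 55° → N_wall = 275.66 N.
ΣF_x = 0: f_floor = N_wall = 275.66 N.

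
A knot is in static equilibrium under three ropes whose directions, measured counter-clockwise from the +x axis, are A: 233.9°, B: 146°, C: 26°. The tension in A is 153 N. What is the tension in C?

T_C ≈ 177 N

Resolve: ΣF_x = 153 cos 233.9° + T_B cos 146° + T_C cos 26° = 0.
        ΣF_y = 153 sin 233.9° + T_B sin 146° + T_C sin 26° = 0.
The known terms sum to (-90.15, -123.6) N, so -0.8290 T_B + 0.8988 T_C = 90.15 and 0.5592 T_B + 0.4384 T_C = 123.6.
Solving simultaneously: T_B = 82.67 N, T_C = 176.6 N.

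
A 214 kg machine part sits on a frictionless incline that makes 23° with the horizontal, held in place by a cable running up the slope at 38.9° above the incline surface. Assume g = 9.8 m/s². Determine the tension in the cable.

T ≈ 1050 N

Take axes along and perpendicular to the incline. Weight components: W sin 23° = 819.4 N down-slope, W cos 23° = 1930 N into the surface.
Along incline: T cos 38.9° = W sin 23° → T = 1053 N.
Perpendicular: N = W cos 23° − T sin 38.9° = 1269 N.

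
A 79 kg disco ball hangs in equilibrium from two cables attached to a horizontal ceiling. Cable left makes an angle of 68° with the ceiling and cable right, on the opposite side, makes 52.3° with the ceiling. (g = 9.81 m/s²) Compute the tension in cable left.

T_left ≈ 549 N

Weight W = 79 × 9.81 = 775 N acts straight down.
Horizontal: T_left cos 68° = T_right cos 52.3°  →  T_right = 0.6126 T_left.
Vertical: T_left sin 68° + T_right sin 52.3° = 775.
Substituting the horizontal relation into the vertical equation gives 1.412 T_left = 775, so T_left = 548.9 N.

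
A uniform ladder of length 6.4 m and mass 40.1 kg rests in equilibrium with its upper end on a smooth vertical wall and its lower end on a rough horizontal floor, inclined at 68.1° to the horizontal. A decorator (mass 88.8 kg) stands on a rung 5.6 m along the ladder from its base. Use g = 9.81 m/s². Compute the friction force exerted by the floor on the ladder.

f ≈ 385 N

Torques about the foot: N_wall · 6.4 sin 68.1° = 40.1×9.81×3.2 cos 68.1° + 88.8×9.81×5.6 cos 68.1° → N_wall = 385.49 N.
ΣF_x = 0: f_floor = N_wall = 385.49 N.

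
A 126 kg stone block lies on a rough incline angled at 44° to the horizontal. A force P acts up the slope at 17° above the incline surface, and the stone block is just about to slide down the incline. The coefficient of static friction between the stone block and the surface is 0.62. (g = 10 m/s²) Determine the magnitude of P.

P ≈ 404 N

On the verge of sliding down the incline, friction equals μN and acts up the slope.
Perpendicular: N + P sin 17° = W cos 44° = 906.4 N.
Along incline: P cos 17° + μN = W sin 44° with W sin 44° = 875.3 N.
Solving the pair for P and N: P = 404.3 N, N = 788.2 N (and f = μN = 488.7 N).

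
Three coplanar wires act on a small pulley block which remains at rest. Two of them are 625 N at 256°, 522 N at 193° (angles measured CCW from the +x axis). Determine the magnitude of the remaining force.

F ≈ 979 N

Sum the known components: ΣF_x = -659.8 N, ΣF_y = -723.9 N.
For equilibrium the remaining force must supply (−ΣF_x, −ΣF_y) = (659.8, 723.9) N.
Magnitude = √((659.8)² + (723.9)²) = 979.5 N; direction = atan2(723.9, 659.8) = 47.6°.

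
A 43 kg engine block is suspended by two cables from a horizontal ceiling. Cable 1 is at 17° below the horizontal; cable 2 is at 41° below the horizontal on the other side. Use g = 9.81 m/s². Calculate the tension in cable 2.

T_2 ≈ 476 N

Weight W = 43 × 9.81 = 421.8 N acts straight down.
Horizontal: T_1 cos 17° = T_2 cos 41°  →  T_1 = 0.7892 T_2.
Vertical: T_1 sin 17° + T_2 sin 41° = 421.8.
Substituting the horizontal relation into the vertical equation gives 0.8868 T_2 = 421.8, so T_2 = 475.7 N.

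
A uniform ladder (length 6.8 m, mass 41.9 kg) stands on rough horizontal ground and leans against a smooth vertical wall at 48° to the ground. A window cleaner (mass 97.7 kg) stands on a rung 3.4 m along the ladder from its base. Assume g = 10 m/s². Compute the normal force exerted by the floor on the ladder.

ΣF_y = 0: N_floor = 41.9×10 + 97.7×10 = 1396 N.

N_floor ≈ 1400 N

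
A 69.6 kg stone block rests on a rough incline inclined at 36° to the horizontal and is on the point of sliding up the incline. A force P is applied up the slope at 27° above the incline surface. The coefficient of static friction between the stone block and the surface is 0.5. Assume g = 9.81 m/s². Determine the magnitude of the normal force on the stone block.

On the verge of sliding up the incline, friction equals μN and acts down the slope.
Perpendicular: N + P sin 27° = W cos 36° = 552.4 N.
Along incline: P cos 27° = W sin 36° + μN  with W sin 36° = 401.3 N.
Solving the pair for P and N: P = 606 N, N = 277.3 N (and f = μN = 138.6 N).

N ≈ 277 N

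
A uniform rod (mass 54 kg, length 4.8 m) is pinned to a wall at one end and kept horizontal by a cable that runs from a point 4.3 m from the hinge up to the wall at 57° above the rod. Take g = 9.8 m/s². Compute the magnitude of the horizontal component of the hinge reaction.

H_x ≈ 192 N

Take torques about the hinge: T sin 57° · 4.3 = 54×9.8×2.4 = 1270.1 N·m.
So T = 1270.1 / (0.8387 × 4.3) = 352.19 N.
ΣF_x = 0: H_x = T cos 57° = 191.81 N.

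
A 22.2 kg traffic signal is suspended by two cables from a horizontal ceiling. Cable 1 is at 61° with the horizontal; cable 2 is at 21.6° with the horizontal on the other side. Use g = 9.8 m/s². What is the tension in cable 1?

Weight W = 22.2 × 9.8 = 217.6 N acts straight down.
Horizontal: T_1 cos 61° = T_2 cos 21.6°  →  T_2 = 0.5214 T_1.
Vertical: T_1 sin 61° + T_2 sin 21.6° = 217.6.
Substituting the horizontal relation into the vertical equation gives 1.067 T_1 = 217.6, so T_1 = 204 N.

T_1 ≈ 204 N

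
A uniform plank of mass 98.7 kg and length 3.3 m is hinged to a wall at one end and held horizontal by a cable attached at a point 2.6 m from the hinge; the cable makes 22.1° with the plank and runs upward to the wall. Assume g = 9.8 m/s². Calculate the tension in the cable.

Take torques about the hinge: T sin 22.1° · 2.6 = 98.7×9.8×1.65 = 1596 N·m.
So T = 1596 / (0.3762 × 2.6) = 1631.6 N.

T ≈ 1630 N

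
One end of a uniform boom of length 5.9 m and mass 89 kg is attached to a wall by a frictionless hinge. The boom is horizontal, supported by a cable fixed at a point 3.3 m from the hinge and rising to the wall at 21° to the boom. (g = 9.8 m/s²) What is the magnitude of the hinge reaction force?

|H| ≈ 2030 N

Take torques about the hinge: T sin 21° · 3.3 = 89×9.8×2.95 = 2573 N·m.
So T = 2573 / (0.3584 × 3.3) = 2175.7 N.
ΣF_x = 0: H_x = T cos 21° = 2031.2 N.
ΣF_y = 0: H_y = (89×9.8) − T sin 21° = 872.2 − 779.69 = 92.506 N.
|H| = √(H_x² + H_y²) = √((2031.2)² + (92.506)²) = 2033.3 N.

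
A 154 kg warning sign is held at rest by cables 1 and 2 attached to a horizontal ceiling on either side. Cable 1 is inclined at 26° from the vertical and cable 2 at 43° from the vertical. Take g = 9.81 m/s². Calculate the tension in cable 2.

Angles from the horizontal: cable 1 is 90° − 26° = 64°, cable 2 is 90° − 43° = 47°.
Weight W = 154 × 9.81 = 1511 N acts straight down.
Horizontal: T_1 cos 64° = T_2 cos 47°  →  T_1 = 1.556 T_2.
Vertical: T_1 sin 64° + T_2 sin 47° = 1511.
Substituting the horizontal relation into the vertical equation gives 2.13 T_2 = 1511, so T_2 = 709.4 N.

T_2 ≈ 709 N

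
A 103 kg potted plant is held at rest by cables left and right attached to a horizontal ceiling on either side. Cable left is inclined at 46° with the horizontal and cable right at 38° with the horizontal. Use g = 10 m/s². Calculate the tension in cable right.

T_right ≈ 719 N

Weight W = 103 × 10 = 1030 N acts straight down.
Horizontal: T_left cos 46° = T_right cos 38°  →  T_left = 1.134 T_right.
Vertical: T_left sin 46° + T_right sin 38° = 1030.
Substituting the horizontal relation into the vertical equation gives 1.432 T_right = 1030, so T_right = 719.4 N.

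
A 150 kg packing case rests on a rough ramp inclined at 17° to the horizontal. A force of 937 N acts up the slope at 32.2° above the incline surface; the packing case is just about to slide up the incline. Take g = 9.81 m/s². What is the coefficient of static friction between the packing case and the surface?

On the verge of sliding up the incline, friction is at its maximum μN and acts down the slope.
Perpendicular to incline: N = W cos 17° − P sin 32.2° = 1407 − 499.3 = 907.9 N.
Along incline: P cos 32.2° − μN = W sin 17° → μ = −(W sin 17° − P cos 32.2°) / N = 0.3994.

μ ≈ 0.399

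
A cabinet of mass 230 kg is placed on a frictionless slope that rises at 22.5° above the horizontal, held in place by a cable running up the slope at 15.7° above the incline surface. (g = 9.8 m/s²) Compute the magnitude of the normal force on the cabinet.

N ≈ 1840 N

Take axes along and perpendicular to the incline. Weight components: W sin 22.5° = 862.6 N down-slope, W cos 22.5° = 2082 N into the surface.
Along incline: T cos 15.7° = W sin 22.5° → T = 896 N.
Perpendicular: N = W cos 22.5° − T sin 15.7° = 1840 N.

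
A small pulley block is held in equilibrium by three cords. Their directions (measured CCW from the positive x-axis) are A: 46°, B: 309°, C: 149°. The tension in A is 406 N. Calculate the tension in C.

Resolve: ΣF_x = 406 cos 46° + T_B cos 309° + T_C cos 149° = 0.
        ΣF_y = 406 sin 46° + T_B sin 309° + T_C sin 149° = 0.
The known terms sum to (282, 292.1) N, so 0.6293 T_B − 0.8572 T_C = -282 and -0.7771 T_B + 0.5150 T_C = -292.1.
Solving simultaneously: T_B = 1157 N, T_C = 1178 N.

T_C ≈ 1180 N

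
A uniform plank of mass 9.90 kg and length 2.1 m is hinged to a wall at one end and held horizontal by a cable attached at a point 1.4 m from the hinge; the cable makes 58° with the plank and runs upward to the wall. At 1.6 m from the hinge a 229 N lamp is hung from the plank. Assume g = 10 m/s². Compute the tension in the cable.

T ≈ 396 N

Take torques about the hinge: T sin 58° · 1.4 = 9.90×10×1.05 + 229×1.6 = 470.35 N·m.
So T = 470.35 / (0.8480 × 1.4) = 396.16 N.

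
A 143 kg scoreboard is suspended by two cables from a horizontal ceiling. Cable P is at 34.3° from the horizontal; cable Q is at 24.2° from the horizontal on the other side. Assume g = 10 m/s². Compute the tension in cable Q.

T_Q ≈ 1390 N

Weight W = 143 × 10 = 1430 N acts straight down.
Horizontal: T_P cos 34.3° = T_Q cos 24.2°  →  T_P = 1.104 T_Q.
Vertical: T_P sin 34.3° + T_Q sin 24.2° = 1430.
Substituting the horizontal relation into the vertical equation gives 1.032 T_Q = 1430, so T_Q = 1385 N.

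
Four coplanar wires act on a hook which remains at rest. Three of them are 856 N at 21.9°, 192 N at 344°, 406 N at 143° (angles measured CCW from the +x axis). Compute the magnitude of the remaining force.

F ≈ 830 N

Sum the known components: ΣF_x = 654.5 N, ΣF_y = 510.7 N.
For equilibrium the remaining force must supply (−ΣF_x, −ΣF_y) = (-654.5, -510.7) N.
Magnitude = √((-654.5)² + (-510.7)²) = 830.2 N; direction = atan2(-510.7, -654.5) = 218.0°.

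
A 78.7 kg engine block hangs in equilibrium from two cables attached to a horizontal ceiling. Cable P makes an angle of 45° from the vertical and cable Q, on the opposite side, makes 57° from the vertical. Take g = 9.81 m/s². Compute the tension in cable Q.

T_Q ≈ 558 N

Angles from the horizontal: cable P is 90° − 45° = 45°, cable Q is 90° − 57° = 33°.
Weight W = 78.7 × 9.81 = 772 N acts straight down.
Horizontal: T_P cos 45° = T_Q cos 33°  →  T_P = 1.186 T_Q.
Vertical: T_P sin 45° + T_Q sin 33° = 772.
Substituting the horizontal relation into the vertical equation gives 1.383 T_Q = 772, so T_Q = 558.1 N.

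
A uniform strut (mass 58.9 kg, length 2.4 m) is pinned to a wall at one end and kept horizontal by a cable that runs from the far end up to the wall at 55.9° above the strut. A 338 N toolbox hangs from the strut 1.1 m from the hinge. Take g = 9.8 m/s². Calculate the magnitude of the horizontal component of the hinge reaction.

Take torques about the hinge: T sin 55.9° · 2.4 = 58.9×9.8×1.2 + 338×1.1 = 1064.5 N·m.
So T = 1064.5 / (0.8281 × 2.4) = 535.62 N.
ΣF_x = 0: H_x = T cos 55.9° = 300.29 N.

H_x ≈ 300 N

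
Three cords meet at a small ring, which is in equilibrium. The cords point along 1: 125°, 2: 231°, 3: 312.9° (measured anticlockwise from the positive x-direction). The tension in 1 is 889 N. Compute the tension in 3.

Resolve: ΣF_x = 889 cos 125° + T_2 cos 231° + T_3 cos 312.9° = 0.
        ΣF_y = 889 sin 125° + T_2 sin 231° + T_3 sin 312.9° = 0.
The known terms sum to (-509.9, 728.2) N, so -0.6293 T_2 + 0.6807 T_3 = 509.9 and -0.7771 T_2 − 0.7325 T_3 = -728.2.
Solving simultaneously: T_2 = 123.4 N, T_3 = 863.2 N.

T_3 ≈ 863 N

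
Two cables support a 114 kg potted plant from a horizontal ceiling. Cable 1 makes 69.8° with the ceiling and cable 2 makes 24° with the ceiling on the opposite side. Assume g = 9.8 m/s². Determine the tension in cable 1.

T_1 ≈ 1020 N

Weight W = 114 × 9.8 = 1117 N acts straight down.
Horizontal: T_1 cos 69.8° = T_2 cos 24°  →  T_2 = 0.378 T_1.
Vertical: T_1 sin 69.8° + T_2 sin 24° = 1117.
Substituting the horizontal relation into the vertical equation gives 1.092 T_1 = 1117, so T_1 = 1023 N.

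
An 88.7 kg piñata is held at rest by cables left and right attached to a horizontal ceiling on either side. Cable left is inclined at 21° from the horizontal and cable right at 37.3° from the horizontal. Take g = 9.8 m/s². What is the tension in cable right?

Weight W = 88.7 × 9.8 = 869.3 N acts straight down.
Horizontal: T_left cos 21° = T_right cos 37.3°  →  T_left = 0.8521 T_right.
Vertical: T_left sin 21° + T_right sin 37.3° = 869.3.
Substituting the horizontal relation into the vertical equation gives 0.9113 T_right = 869.3, so T_right = 953.8 N.

T_right ≈ 954 N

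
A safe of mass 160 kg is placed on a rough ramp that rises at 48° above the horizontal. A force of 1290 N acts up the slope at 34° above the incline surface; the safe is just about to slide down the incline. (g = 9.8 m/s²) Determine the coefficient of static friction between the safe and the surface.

On the verge of sliding down the incline, friction is at its maximum μN and acts up the slope.
Perpendicular to incline: N = W cos 48° − P sin 34° = 1049 − 721.4 = 327.8 N.
Along incline: P cos 34° + μN = W sin 48° → μ = (W sin 48° − P cos 34°) / N = 0.2922.

μ ≈ 0.292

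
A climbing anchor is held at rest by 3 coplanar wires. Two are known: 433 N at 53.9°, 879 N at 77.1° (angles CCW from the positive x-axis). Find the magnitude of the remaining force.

Sum the known components: ΣF_x = 451.4 N, ΣF_y = 1207 N.
For equilibrium the remaining force must supply (−ΣF_x, −ΣF_y) = (-451.4, -1207) N.
Magnitude = √((-451.4)² + (-1207)²) = 1288 N; direction = atan2(-1207, -451.4) = 249.5°.

F ≈ 1290 N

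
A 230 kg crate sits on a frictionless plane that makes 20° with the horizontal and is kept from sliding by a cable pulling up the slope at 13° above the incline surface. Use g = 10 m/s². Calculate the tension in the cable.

Take axes along and perpendicular to the incline. Weight components: W sin 20° = 786.6 N down-slope, W cos 20° = 2161 N into the surface.
Along incline: T cos 13° = W sin 20° → T = 807.3 N.
Perpendicular: N = W cos 20° − T sin 13° = 1980 N.

T ≈ 807 N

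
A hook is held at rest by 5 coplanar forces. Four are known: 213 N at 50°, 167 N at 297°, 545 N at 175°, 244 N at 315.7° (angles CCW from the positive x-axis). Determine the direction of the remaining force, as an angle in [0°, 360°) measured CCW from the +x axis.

Sum the known components: ΣF_x = -155.6 N, ΣF_y = -108.5 N.
For equilibrium the remaining force must supply (−ΣF_x, −ΣF_y) = (155.6, 108.5) N.
Magnitude = √((155.6)² + (108.5)²) = 189.7 N; direction = atan2(108.5, 155.6) = 34.9°.

θ ≈ 34.9°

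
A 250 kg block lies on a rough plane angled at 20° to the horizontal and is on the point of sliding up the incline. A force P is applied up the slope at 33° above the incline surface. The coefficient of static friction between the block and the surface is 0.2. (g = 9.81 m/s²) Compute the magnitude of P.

P ≈ 1370 N

On the verge of sliding up the incline, friction equals μN and acts down the slope.
Perpendicular: N + P sin 33° = W cos 20° = 2305 N.
Along incline: P cos 33° = W sin 20° + μN  with W sin 20° = 838.8 N.
Solving the pair for P and N: P = 1372 N, N = 1558 N (and f = μN = 311.5 N).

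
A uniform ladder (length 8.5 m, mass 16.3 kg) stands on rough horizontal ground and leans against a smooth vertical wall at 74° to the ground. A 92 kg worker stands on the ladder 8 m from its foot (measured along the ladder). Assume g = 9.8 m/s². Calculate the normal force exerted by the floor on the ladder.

ΣF_y = 0: N_floor = 16.3×9.8 + 92×9.8 = 1061.3 N.

N_floor ≈ 1060 N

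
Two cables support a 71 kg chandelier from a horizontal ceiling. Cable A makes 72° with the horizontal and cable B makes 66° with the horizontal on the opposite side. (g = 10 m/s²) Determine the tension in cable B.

T_B ≈ 328 N

Weight W = 71 × 10 = 710 N acts straight down.
Horizontal: T_A cos 72° = T_B cos 66°  →  T_A = 1.316 T_B.
Vertical: T_A sin 72° + T_B sin 66° = 710.
Substituting the horizontal relation into the vertical equation gives 2.165 T_B = 710, so T_B = 327.9 N.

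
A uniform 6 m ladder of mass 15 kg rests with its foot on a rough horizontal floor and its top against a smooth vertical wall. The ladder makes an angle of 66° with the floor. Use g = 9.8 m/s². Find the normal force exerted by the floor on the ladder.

ΣF_y = 0: N_floor = 15×9.8 = 147 N.

N_floor ≈ 147 N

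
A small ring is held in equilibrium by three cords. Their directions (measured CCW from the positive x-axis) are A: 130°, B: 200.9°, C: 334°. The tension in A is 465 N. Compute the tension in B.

T_B ≈ 259 N

Resolve: ΣF_x = 465 cos 130° + T_B cos 200.9° + T_C cos 334° = 0.
        ΣF_y = 465 sin 130° + T_B sin 200.9° + T_C sin 334° = 0.
The known terms sum to (-298.9, 356.2) N, so -0.9342 T_B + 0.8988 T_C = 298.9 and -0.3567 T_B − 0.4384 T_C = -356.2.
Solving simultaneously: T_B = 259 N, T_C = 601.8 N.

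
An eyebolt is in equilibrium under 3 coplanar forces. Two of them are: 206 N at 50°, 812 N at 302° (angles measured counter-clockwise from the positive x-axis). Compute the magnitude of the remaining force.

Sum the known components: ΣF_x = 562.7 N, ΣF_y = -530.8 N.
For equilibrium the remaining force must supply (−ΣF_x, −ΣF_y) = (-562.7, 530.8) N.
Magnitude = √((-562.7)² + (530.8)²) = 773.6 N; direction = atan2(530.8, -562.7) = 136.7°.

F ≈ 774 N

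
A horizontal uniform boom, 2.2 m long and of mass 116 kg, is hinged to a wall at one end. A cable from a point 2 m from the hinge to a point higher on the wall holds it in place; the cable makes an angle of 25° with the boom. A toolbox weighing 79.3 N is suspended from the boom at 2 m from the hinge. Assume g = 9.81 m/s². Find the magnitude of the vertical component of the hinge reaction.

Take torques about the hinge: T sin 25° · 2 = 116×9.81×1.1 + 79.3×2 = 1410.4 N·m.
So T = 1410.4 / (0.4226 × 2) = 1668.6 N.
ΣF_y = 0: H_y = (116×9.81 + 79.3) − T sin 25° = 1217.3 − 705.18 = 512.08 N.

|H_y| ≈ 512 N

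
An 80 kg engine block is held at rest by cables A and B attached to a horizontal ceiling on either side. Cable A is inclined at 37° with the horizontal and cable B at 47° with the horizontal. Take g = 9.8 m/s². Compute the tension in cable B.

Weight W = 80 × 9.8 = 784 N acts straight down.
Horizontal: T_A cos 37° = T_B cos 47°  →  T_A = 0.854 T_B.
Vertical: T_A sin 37° + T_B sin 47° = 784.
Substituting the horizontal relation into the vertical equation gives 1.245 T_B = 784, so T_B = 629.6 N.

T_B ≈ 630 N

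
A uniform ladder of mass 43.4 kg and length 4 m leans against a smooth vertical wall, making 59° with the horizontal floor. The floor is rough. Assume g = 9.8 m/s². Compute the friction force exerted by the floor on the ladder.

f ≈ 128 N

Torques about the foot: N_wall · 4 sin 59° = 43.4×9.8×2 cos 59° → N_wall = 127.78 N.
ΣF_x = 0: f_floor = N_wall = 127.78 N.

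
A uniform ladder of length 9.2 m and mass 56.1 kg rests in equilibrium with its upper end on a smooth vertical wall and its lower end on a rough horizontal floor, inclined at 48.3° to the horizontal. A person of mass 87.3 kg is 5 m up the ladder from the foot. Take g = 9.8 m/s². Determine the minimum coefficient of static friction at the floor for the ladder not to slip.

ΣF_y = 0: N_floor = 56.1×9.8 + 87.3×9.8 = 1405.3 N.
Torques about the foot: N_wall · 9.2 sin 48.3° = 56.1×9.8×4.6 cos 48.3° + 87.3×9.8×5 cos 48.3° → N_wall = 659.19 N.
ΣF_x = 0: f_floor = N_wall = 659.19 N.
μ_min = f_floor / N_floor = 659.19 / 1405.3 = 0.4691.

μ_min ≈ 0.469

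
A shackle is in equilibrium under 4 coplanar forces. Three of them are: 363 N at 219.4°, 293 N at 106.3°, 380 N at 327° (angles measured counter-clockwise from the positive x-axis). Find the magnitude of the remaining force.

Sum the known components: ΣF_x = -44.04 N, ΣF_y = -156.1 N.
For equilibrium the remaining force must supply (−ΣF_x, −ΣF_y) = (44.04, 156.1) N.
Magnitude = √((44.04)² + (156.1)²) = 162.2 N; direction = atan2(156.1, 44.04) = 74.2°.

F ≈ 162 N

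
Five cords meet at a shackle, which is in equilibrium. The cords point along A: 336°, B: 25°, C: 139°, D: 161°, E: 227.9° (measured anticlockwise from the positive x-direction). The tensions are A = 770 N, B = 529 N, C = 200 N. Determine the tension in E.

T_E ≈ 408 N

Resolve: ΣF_x = 770 cos 336° + 529 cos 25° + 200 cos 139° + T_D cos 161° + T_E cos 227.9° = 0.
        ΣF_y = 770 sin 336° + 529 sin 25° + 200 sin 139° + T_D sin 161° + T_E sin 227.9° = 0.
The known terms sum to (1032, 41.59) N, so -0.9455 T_D − 0.6704 T_E = -1032 and 0.3256 T_D − 0.7420 T_E = -41.59.
Solving simultaneously: T_D = 802.1 N, T_E = 408 N.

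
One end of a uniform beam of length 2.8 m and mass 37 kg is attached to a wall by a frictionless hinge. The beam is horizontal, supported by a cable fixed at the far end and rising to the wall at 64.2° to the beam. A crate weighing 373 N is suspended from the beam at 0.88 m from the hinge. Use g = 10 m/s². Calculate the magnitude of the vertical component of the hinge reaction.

|H_y| ≈ 441 N

Take torques about the hinge: T sin 64.2° · 2.8 = 37×10×1.4 + 373×0.88 = 846.24 N·m.
So T = 846.24 / (0.9003 × 2.8) = 335.69 N.
ΣF_y = 0: H_y = (37×10 + 373) − T sin 64.2° = 743 − 302.23 = 440.77 N.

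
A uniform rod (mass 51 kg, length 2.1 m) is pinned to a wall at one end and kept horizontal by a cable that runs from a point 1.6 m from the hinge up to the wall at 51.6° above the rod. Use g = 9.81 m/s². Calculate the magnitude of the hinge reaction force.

Take torques about the hinge: T sin 51.6° · 1.6 = 51×9.81×1.05 = 525.33 N·m.
So T = 525.33 / (0.7837 × 1.6) = 418.95 N.
ΣF_x = 0: H_x = T cos 51.6° = 260.23 N.
ΣF_y = 0: H_y = (51×9.81) − T sin 51.6° = 500.31 − 328.33 = 171.98 N.
|H| = √(H_x² + H_y²) = √((260.23)² + (171.98)²) = 311.93 N.

|H| ≈ 312 N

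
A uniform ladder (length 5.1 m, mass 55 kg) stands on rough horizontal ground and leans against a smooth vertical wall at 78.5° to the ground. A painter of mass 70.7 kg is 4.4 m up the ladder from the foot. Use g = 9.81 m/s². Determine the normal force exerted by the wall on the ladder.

N_wall ≈ 177 N

Torques about the foot: N_wall · 5.1 sin 78.5° = 55×9.81×2.55 cos 78.5° + 70.7×9.81×4.4 cos 78.5° → N_wall = 176.63 N.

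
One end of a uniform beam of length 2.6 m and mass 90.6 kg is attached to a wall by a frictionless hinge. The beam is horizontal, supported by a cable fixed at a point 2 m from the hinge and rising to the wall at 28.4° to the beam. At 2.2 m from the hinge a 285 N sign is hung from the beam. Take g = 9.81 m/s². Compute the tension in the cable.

Take torques about the hinge: T sin 28.4° · 2 = 90.6×9.81×1.3 + 285×2.2 = 1782.4 N·m.
So T = 1782.4 / (0.4756 × 2) = 1873.8 N.

T ≈ 1870 N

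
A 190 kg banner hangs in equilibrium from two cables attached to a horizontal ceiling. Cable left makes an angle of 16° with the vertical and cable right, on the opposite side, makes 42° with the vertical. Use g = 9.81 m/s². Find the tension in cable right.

Angles from the horizontal: cable left is 90° − 16° = 74°, cable right is 90° − 42° = 48°.
Weight W = 190 × 9.81 = 1864 N acts straight down.
Horizontal: T_left cos 74° = T_right cos 48°  →  T_left = 2.428 T_right.
Vertical: T_left sin 74° + T_right sin 48° = 1864.
Substituting the horizontal relation into the vertical equation gives 3.077 T_right = 1864, so T_right = 605.8 N.

T_right ≈ 606 N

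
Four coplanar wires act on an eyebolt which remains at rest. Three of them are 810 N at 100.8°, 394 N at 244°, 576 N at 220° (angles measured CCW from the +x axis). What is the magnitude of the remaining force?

F ≈ 769 N

Sum the known components: ΣF_x = -765.7 N, ΣF_y = 71.28 N.
For equilibrium the remaining force must supply (−ΣF_x, −ΣF_y) = (765.7, -71.28) N.
Magnitude = √((765.7)² + (-71.28)²) = 769 N; direction = atan2(-71.28, 765.7) = 354.7°.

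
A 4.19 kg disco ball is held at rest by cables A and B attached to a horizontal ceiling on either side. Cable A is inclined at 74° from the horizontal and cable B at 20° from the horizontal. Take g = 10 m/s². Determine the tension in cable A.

Weight W = 4.19 × 10 = 41.9 N acts straight down.
Horizontal: T_A cos 74° = T_B cos 20°  →  T_B = 0.2933 T_A.
Vertical: T_A sin 74° + T_B sin 20° = 41.9.
Substituting the horizontal relation into the vertical equation gives 1.062 T_A = 41.9, so T_A = 39.47 N.

T_A ≈ 39.5 N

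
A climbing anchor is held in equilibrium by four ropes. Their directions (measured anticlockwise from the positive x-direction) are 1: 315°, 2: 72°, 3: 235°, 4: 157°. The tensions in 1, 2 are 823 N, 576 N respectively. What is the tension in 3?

T_3 ≈ 271 N

Resolve: ΣF_x = 823 cos 315° + 576 cos 72° + T_3 cos 235° + T_4 cos 157° = 0.
        ΣF_y = 823 sin 315° + 576 sin 72° + T_3 sin 235° + T_4 sin 157° = 0.
The known terms sum to (759.9, -34.14) N, so -0.5736 T_3 − 0.9205 T_4 = -759.9 and -0.8192 T_3 + 0.3907 T_4 = 34.14.
Solving simultaneously: T_3 = 271.4 N, T_4 = 656.4 N.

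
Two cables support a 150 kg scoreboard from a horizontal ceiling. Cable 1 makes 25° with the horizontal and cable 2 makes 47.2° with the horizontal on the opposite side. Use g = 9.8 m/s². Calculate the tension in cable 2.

Weight W = 150 × 9.8 = 1470 N acts straight down.
Horizontal: T_1 cos 25° = T_2 cos 47.2°  →  T_1 = 0.7497 T_2.
Vertical: T_1 sin 25° + T_2 sin 47.2° = 1470.
Substituting the horizontal relation into the vertical equation gives 1.051 T_2 = 1470, so T_2 = 1399 N.

T_2 ≈ 1400 N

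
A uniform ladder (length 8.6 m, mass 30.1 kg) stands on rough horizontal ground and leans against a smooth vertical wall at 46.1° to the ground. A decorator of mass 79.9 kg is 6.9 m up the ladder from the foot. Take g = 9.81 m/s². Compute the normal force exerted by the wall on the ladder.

N_wall ≈ 747 N

Torques about the foot: N_wall · 8.6 sin 46.1° = 30.1×9.81×4.3 cos 46.1° + 79.9×9.81×6.9 cos 46.1° → N_wall = 747.26 N.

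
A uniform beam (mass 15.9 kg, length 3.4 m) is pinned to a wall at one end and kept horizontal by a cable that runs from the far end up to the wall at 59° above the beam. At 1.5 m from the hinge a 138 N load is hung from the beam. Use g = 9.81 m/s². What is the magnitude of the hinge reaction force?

|H| ≈ 176 N

Take torques about the hinge: T sin 59° · 3.4 = 15.9×9.81×1.7 + 138×1.5 = 472.16 N·m.
So T = 472.16 / (0.8572 × 3.4) = 162.01 N.
ΣF_x = 0: H_x = T cos 59° = 83.443 N.
ΣF_y = 0: H_y = (15.9×9.81 + 138) − T sin 59° = 293.98 − 138.87 = 155.11 N.
|H| = √(H_x² + H_y²) = √((83.443)² + (155.11)²) = 176.13 N.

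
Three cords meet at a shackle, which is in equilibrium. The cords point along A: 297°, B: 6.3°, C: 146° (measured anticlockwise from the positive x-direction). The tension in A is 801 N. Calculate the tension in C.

Resolve: ΣF_x = 801 cos 297° + T_B cos 6.3° + T_C cos 146° = 0.
        ΣF_y = 801 sin 297° + T_B sin 6.3° + T_C sin 146° = 0.
The known terms sum to (363.6, -713.7) N, so 0.9940 T_B − 0.8290 T_C = -363.6 and 0.1097 T_B + 0.5592 T_C = 713.7.
Solving simultaneously: T_B = 600.4 N, T_C = 1158 N.

T_C ≈ 1160 N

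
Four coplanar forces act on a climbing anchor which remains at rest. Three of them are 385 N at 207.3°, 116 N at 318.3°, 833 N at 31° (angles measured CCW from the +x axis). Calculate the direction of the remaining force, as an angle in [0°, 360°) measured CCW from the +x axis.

Sum the known components: ΣF_x = 458.5 N, ΣF_y = 175.3 N.
For equilibrium the remaining force must supply (−ΣF_x, −ΣF_y) = (-458.5, -175.3) N.
Magnitude = √((-458.5)² + (-175.3)²) = 490.9 N; direction = atan2(-175.3, -458.5) = 200.9°.

θ ≈ 201°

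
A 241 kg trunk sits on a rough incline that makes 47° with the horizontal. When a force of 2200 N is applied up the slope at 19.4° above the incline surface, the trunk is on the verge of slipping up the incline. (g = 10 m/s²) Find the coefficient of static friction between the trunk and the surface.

μ ≈ 0.342

On the verge of sliding up the incline, friction is at its maximum μN and acts down the slope.
Perpendicular to incline: N = W cos 47° − P sin 19.4° = 1644 − 730.8 = 912.9 N.
Along incline: P cos 19.4° − μN = W sin 47° → μ = −(W sin 47° − P cos 19.4°) / N = 0.3424.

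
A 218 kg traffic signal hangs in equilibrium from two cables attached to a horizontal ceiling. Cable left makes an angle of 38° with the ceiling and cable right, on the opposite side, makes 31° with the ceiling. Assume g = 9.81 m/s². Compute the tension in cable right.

Weight W = 218 × 9.81 = 2139 N acts straight down.
Horizontal: T_left cos 38° = T_right cos 31°  →  T_left = 1.088 T_right.
Vertical: T_left sin 38° + T_right sin 31° = 2139.
Substituting the horizontal relation into the vertical equation gives 1.185 T_right = 2139, so T_right = 1805 N.

T_right ≈ 1810 N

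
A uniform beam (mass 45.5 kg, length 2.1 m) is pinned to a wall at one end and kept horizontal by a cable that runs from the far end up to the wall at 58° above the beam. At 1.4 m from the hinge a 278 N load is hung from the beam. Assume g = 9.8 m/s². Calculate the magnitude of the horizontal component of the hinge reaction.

H_x ≈ 255 N

Take torques about the hinge: T sin 58° · 2.1 = 45.5×9.8×1.05 + 278×1.4 = 857.39 N·m.
So T = 857.39 / (0.8480 × 2.1) = 481.44 N.
ΣF_x = 0: H_x = T cos 58° = 255.12 N.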